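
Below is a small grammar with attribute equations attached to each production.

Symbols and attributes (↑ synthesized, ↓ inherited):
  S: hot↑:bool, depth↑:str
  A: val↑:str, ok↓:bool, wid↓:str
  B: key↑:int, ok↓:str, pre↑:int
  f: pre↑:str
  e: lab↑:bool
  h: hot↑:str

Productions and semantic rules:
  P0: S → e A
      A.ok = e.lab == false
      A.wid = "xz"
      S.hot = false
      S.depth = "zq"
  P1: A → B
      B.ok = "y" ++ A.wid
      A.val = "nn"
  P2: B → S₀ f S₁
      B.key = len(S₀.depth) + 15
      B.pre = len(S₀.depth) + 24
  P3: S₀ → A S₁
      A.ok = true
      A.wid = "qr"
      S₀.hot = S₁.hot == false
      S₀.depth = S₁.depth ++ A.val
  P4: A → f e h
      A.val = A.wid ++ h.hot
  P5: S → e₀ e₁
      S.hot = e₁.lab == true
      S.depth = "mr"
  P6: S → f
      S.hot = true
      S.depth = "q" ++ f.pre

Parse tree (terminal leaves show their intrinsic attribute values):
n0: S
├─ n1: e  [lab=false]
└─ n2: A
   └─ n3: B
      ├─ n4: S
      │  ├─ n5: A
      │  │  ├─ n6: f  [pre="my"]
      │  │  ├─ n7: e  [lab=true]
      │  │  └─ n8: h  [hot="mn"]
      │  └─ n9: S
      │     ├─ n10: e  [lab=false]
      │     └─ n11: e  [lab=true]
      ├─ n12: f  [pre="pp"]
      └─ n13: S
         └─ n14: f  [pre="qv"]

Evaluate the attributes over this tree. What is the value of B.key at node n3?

1. n1.lab = false  [terminal]
2. n2.ok = true  [e.lab == false]
3. n2.wid = "xz"  ["xz"]
4. n3.ok = "yxz"  ["y" ++ A.wid]
5. n5.ok = true  [true]
6. n5.wid = "qr"  ["qr"]
7. n6.pre = "my"  [terminal]
8. n7.lab = true  [terminal]
9. n8.hot = "mn"  [terminal]
10. n5.val = "qrmn"  [A.wid ++ h.hot]
11. n10.lab = false  [terminal]
12. n11.lab = true  [terminal]
13. n9.hot = true  [e₁.lab == true]
14. n9.depth = "mr"  ["mr"]
15. n4.hot = false  [S₁.hot == false]
16. n4.depth = "mrqrmn"  [S₁.depth ++ A.val]
17. n12.pre = "pp"  [terminal]
18. n14.pre = "qv"  [terminal]
19. n13.hot = true  [true]
20. n13.depth = "qqv"  ["q" ++ f.pre]
21. n3.key = 21  [len(S₀.depth) + 15]
22. n3.pre = 30  [len(S₀.depth) + 24]
23. n2.val = "nn"  ["nn"]
24. n0.hot = false  [false]
25. n0.depth = "zq"  ["zq"]

21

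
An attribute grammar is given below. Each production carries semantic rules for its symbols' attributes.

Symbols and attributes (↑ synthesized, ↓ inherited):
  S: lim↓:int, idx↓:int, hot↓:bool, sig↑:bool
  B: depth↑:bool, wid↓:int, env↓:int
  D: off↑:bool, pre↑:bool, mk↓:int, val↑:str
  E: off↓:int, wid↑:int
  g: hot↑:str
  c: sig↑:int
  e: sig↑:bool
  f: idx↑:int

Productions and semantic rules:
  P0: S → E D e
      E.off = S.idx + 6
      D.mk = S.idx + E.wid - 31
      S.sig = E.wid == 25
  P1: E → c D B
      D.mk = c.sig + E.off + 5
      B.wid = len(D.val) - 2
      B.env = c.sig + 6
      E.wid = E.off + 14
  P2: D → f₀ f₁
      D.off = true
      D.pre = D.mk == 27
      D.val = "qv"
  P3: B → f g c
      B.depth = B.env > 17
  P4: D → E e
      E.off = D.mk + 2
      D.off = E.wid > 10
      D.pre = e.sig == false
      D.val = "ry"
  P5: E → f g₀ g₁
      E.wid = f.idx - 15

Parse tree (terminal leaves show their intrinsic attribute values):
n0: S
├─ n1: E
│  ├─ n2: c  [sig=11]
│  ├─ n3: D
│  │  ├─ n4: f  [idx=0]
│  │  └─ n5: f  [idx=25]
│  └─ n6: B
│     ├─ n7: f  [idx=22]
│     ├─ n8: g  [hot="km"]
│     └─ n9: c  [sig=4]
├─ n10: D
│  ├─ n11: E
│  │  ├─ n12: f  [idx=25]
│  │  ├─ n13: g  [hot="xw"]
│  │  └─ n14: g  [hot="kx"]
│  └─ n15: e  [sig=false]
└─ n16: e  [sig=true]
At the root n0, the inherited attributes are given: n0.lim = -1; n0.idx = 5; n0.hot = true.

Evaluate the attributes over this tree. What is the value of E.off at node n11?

1. n0.lim = -1  [given at root]
2. n0.idx = 5  [given at root]
3. n0.hot = true  [given at root]
4. n1.off = 11  [S.idx + 6]
5. n2.sig = 11  [terminal]
6. n3.mk = 27  [c.sig + E.off + 5]
7. n4.idx = 0  [terminal]
8. n5.idx = 25  [terminal]
9. n3.off = true  [true]
10. n3.pre = true  [D.mk == 27]
11. n3.val = "qv"  ["qv"]
12. n6.wid = 0  [len(D.val) - 2]
13. n6.env = 17  [c.sig + 6]
14. n7.idx = 22  [terminal]
15. n8.hot = "km"  [terminal]
16. n9.sig = 4  [terminal]
17. n6.depth = false  [B.env > 17]
18. n1.wid = 25  [E.off + 14]
19. n10.mk = -1  [S.idx + E.wid - 31]
20. n11.off = 1  [D.mk + 2]
21. n12.idx = 25  [terminal]
22. n13.hot = "xw"  [terminal]
23. n14.hot = "kx"  [terminal]
24. n11.wid = 10  [f.idx - 15]
25. n15.sig = false  [terminal]
26. n10.off = false  [E.wid > 10]
27. n10.pre = true  [e.sig == false]
28. n10.val = "ry"  ["ry"]
29. n16.sig = true  [terminal]
30. n0.sig = true  [E.wid == 25]

1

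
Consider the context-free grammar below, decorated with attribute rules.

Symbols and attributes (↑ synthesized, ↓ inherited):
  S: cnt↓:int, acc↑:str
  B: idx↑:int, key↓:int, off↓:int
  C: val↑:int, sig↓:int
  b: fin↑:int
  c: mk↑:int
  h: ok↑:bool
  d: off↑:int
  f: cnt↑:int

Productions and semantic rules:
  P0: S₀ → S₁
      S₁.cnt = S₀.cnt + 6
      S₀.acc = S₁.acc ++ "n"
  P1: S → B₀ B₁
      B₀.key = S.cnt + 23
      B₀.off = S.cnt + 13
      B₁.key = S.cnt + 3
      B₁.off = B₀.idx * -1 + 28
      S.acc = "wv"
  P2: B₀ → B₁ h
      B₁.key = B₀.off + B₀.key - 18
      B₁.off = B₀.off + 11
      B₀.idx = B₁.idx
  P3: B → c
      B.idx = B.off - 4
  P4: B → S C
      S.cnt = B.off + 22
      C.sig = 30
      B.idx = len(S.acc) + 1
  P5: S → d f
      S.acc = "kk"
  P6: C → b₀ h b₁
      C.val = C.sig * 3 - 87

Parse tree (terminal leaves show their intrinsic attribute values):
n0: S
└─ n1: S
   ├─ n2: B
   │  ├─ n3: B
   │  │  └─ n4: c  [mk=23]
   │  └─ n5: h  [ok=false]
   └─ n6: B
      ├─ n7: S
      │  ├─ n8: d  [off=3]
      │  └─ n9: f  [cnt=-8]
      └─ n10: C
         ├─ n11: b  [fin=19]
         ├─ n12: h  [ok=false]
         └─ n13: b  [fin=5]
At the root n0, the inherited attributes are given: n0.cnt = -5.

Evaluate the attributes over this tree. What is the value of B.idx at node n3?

1. n0.cnt = -5  [given at root]
2. n1.cnt = 1  [S₀.cnt + 6]
3. n2.key = 24  [S.cnt + 23]
4. n2.off = 14  [S.cnt + 13]
5. n3.key = 20  [B₀.off + B₀.key - 18]
6. n3.off = 25  [B₀.off + 11]
7. n4.mk = 23  [terminal]
8. n3.idx = 21  [B.off - 4]
9. n5.ok = false  [terminal]
10. n2.idx = 21  [B₁.idx]
11. n6.key = 4  [S.cnt + 3]
12. n6.off = 7  [B₀.idx * -1 + 28]
13. n7.cnt = 29  [B.off + 22]
14. n8.off = 3  [terminal]
15. n9.cnt = -8  [terminal]
16. n7.acc = "kk"  ["kk"]
17. n10.sig = 30  [30]
18. n11.fin = 19  [terminal]
19. n12.ok = false  [terminal]
20. n13.fin = 5  [terminal]
21. n10.val = 3  [C.sig * 3 - 87]
22. n6.idx = 3  [len(S.acc) + 1]
23. n1.acc = "wv"  ["wv"]
24. n0.acc = "wvn"  [S₁.acc ++ "n"]

21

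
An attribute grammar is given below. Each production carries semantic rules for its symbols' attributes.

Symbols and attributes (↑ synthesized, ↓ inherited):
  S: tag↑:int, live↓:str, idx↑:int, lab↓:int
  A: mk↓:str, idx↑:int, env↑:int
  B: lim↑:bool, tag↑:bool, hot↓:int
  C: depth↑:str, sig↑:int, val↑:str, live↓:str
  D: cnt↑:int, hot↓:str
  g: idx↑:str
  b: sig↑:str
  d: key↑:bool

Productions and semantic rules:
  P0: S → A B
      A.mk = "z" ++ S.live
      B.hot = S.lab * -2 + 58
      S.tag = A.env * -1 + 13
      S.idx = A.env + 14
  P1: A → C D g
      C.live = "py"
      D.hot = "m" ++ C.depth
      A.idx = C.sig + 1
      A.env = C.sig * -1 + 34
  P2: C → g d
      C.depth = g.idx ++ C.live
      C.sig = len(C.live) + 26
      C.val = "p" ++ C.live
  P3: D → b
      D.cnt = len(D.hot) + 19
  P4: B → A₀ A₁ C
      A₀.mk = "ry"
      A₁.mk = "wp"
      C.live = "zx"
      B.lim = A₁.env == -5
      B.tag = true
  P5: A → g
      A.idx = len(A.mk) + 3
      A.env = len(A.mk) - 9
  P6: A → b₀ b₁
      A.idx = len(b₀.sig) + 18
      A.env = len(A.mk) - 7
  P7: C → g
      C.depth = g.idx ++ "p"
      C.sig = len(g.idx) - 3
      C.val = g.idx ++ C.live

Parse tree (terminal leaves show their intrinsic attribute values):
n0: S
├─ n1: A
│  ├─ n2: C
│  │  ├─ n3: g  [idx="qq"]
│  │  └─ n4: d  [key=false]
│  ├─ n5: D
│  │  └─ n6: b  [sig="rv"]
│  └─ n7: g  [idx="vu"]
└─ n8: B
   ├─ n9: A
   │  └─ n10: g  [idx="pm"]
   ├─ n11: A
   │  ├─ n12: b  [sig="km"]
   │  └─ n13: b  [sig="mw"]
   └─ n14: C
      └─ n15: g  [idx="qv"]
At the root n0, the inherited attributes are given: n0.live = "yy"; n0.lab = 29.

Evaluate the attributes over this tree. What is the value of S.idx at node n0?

1. n0.live = "yy"  [given at root]
2. n0.lab = 29  [given at root]
3. n1.mk = "zyy"  ["z" ++ S.live]
4. n2.live = "py"  ["py"]
5. n3.idx = "qq"  [terminal]
6. n4.key = false  [terminal]
7. n2.depth = "qqpy"  [g.idx ++ C.live]
8. n2.sig = 28  [len(C.live) + 26]
9. n2.val = "ppy"  ["p" ++ C.live]
10. n5.hot = "mqqpy"  ["m" ++ C.depth]
11. n6.sig = "rv"  [terminal]
12. n5.cnt = 24  [len(D.hot) + 19]
13. n7.idx = "vu"  [terminal]
14. n1.idx = 29  [C.sig + 1]
15. n1.env = 6  [C.sig * -1 + 34]
16. n8.hot = 0  [S.lab * -2 + 58]
17. n9.mk = "ry"  ["ry"]
18. n10.idx = "pm"  [terminal]
19. n9.idx = 5  [len(A.mk) + 3]
20. n9.env = -7  [len(A.mk) - 9]
21. n11.mk = "wp"  ["wp"]
22. n12.sig = "km"  [terminal]
23. n13.sig = "mw"  [terminal]
24. n11.idx = 20  [len(b₀.sig) + 18]
25. n11.env = -5  [len(A.mk) - 7]
26. n14.live = "zx"  ["zx"]
27. n15.idx = "qv"  [terminal]
28. n14.depth = "qvp"  [g.idx ++ "p"]
29. n14.sig = -1  [len(g.idx) - 3]
30. n14.val = "qvzx"  [g.idx ++ C.live]
31. n8.lim = true  [A₁.env == -5]
32. n8.tag = true  [true]
33. n0.tag = 7  [A.env * -1 + 13]
34. n0.idx = 20  [A.env + 14]

20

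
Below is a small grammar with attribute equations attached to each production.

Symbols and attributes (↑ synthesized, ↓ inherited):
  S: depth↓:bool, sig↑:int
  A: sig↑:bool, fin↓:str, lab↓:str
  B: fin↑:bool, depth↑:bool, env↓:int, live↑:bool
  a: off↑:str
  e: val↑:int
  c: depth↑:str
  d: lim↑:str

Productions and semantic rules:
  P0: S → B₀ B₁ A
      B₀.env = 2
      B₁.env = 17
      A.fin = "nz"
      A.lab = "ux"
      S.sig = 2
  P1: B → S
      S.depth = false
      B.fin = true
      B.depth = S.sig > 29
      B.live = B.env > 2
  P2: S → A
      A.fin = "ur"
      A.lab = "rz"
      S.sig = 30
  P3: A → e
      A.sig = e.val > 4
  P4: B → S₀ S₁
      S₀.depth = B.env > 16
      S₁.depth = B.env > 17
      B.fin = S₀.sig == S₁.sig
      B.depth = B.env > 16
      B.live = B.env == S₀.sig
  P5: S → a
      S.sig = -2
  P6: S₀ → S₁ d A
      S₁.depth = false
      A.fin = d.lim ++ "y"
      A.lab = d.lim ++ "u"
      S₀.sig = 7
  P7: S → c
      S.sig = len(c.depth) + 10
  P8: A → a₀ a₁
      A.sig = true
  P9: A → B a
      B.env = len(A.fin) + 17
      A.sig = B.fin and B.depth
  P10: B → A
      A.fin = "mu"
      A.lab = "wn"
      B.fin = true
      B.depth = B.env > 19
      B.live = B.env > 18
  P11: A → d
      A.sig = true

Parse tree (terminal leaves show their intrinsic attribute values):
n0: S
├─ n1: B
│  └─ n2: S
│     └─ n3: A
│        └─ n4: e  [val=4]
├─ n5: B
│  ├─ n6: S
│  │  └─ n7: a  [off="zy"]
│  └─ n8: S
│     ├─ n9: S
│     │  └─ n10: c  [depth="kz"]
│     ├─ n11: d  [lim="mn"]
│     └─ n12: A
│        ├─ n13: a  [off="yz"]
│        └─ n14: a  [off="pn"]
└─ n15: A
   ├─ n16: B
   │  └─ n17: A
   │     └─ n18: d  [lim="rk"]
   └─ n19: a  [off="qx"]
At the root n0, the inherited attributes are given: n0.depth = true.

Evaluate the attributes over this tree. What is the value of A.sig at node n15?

1. n0.depth = true  [given at root]
2. n1.env = 2  [2]
3. n2.depth = false  [false]
4. n3.fin = "ur"  ["ur"]
5. n3.lab = "rz"  ["rz"]
6. n4.val = 4  [terminal]
7. n3.sig = false  [e.val > 4]
8. n2.sig = 30  [30]
9. n1.fin = true  [true]
10. n1.depth = true  [S.sig > 29]
11. n1.live = false  [B.env > 2]
12. n5.env = 17  [17]
13. n6.depth = true  [B.env > 16]
14. n7.off = "zy"  [terminal]
15. n6.sig = -2  [-2]
16. n8.depth = false  [B.env > 17]
17. n9.depth = false  [false]
18. n10.depth = "kz"  [terminal]
19. n9.sig = 12  [len(c.depth) + 10]
20. n11.lim = "mn"  [terminal]
21. n12.fin = "mny"  [d.lim ++ "y"]
22. n12.lab = "mnu"  [d.lim ++ "u"]
23. n13.off = "yz"  [terminal]
24. n14.off = "pn"  [terminal]
25. n12.sig = true  [true]
26. n8.sig = 7  [7]
27. n5.fin = false  [S₀.sig == S₁.sig]
28. n5.depth = true  [B.env > 16]
29. n5.live = false  [B.env == S₀.sig]
30. n15.fin = "nz"  ["nz"]
31. n15.lab = "ux"  ["ux"]
32. n16.env = 19  [len(A.fin) + 17]
33. n17.fin = "mu"  ["mu"]
34. n17.lab = "wn"  ["wn"]
35. n18.lim = "rk"  [terminal]
36. n17.sig = true  [true]
37. n16.fin = true  [true]
38. n16.depth = false  [B.env > 19]
39. n16.live = true  [B.env > 18]
40. n19.off = "qx"  [terminal]
41. n15.sig = false  [B.fin and B.depth]
42. n0.sig = 2  [2]

false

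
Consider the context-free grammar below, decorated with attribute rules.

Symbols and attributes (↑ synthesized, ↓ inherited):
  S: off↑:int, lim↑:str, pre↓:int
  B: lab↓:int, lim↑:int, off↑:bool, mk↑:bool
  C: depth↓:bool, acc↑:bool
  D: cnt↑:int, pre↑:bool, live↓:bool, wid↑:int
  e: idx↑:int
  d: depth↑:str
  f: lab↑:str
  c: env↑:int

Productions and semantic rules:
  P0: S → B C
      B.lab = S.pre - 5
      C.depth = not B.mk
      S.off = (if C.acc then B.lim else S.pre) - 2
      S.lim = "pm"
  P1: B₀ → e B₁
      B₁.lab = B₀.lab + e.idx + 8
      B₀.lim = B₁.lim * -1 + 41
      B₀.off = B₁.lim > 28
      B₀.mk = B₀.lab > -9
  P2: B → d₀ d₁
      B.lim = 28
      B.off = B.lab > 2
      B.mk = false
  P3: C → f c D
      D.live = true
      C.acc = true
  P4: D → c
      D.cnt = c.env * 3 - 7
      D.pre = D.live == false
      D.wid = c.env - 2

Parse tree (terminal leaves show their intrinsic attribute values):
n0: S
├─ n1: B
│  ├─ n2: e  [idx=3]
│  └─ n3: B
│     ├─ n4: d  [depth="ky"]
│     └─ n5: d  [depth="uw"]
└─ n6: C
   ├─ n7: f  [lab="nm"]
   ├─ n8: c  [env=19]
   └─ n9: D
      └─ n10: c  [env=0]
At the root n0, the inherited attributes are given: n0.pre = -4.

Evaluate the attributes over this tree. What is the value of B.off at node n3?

1. n0.pre = -4  [given at root]
2. n1.lab = -9  [S.pre - 5]
3. n2.idx = 3  [terminal]
4. n3.lab = 2  [B₀.lab + e.idx + 8]
5. n4.depth = "ky"  [terminal]
6. n5.depth = "uw"  [terminal]
7. n3.lim = 28  [28]
8. n3.off = false  [B.lab > 2]
9. n3.mk = false  [false]
10. n1.lim = 13  [B₁.lim * -1 + 41]
11. n1.off = false  [B₁.lim > 28]
12. n1.mk = false  [B₀.lab > -9]
13. n6.depth = true  [not B.mk]
14. n7.lab = "nm"  [terminal]
15. n8.env = 19  [terminal]
16. n9.live = true  [true]
17. n10.env = 0  [terminal]
18. n9.cnt = -7  [c.env * 3 - 7]
19. n9.pre = false  [D.live == false]
20. n9.wid = -2  [c.env - 2]
21. n6.acc = true  [true]
22. n0.off = 11  [(if C.acc then B.lim else S.pre) - 2]
23. n0.lim = "pm"  ["pm"]

false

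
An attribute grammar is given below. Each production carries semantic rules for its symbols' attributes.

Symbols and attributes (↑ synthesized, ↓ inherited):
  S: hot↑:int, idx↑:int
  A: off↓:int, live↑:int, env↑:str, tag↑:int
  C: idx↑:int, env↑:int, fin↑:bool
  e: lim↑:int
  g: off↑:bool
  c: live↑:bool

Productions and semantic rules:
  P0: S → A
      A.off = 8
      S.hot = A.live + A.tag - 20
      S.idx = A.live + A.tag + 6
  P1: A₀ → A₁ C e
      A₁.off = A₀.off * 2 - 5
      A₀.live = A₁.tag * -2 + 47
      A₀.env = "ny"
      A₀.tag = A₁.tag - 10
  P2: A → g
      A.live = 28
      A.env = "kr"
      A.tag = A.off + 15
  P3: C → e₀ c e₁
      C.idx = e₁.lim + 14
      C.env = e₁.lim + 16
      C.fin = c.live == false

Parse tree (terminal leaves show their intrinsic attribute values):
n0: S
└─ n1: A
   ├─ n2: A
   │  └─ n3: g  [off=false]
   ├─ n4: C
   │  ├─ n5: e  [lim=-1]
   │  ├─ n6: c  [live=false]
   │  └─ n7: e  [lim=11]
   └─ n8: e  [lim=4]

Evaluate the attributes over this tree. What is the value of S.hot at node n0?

1. n1.off = 8  [8]
2. n2.off = 11  [A₀.off * 2 - 5]
3. n3.off = false  [terminal]
4. n2.live = 28  [28]
5. n2.env = "kr"  ["kr"]
6. n2.tag = 26  [A.off + 15]
7. n5.lim = -1  [terminal]
8. n6.live = false  [terminal]
9. n7.lim = 11  [terminal]
10. n4.idx = 25  [e₁.lim + 14]
11. n4.env = 27  [e₁.lim + 16]
12. n4.fin = true  [c.live == false]
13. n8.lim = 4  [terminal]
14. n1.live = -5  [A₁.tag * -2 + 47]
15. n1.env = "ny"  ["ny"]
16. n1.tag = 16  [A₁.tag - 10]
17. n0.hot = -9  [A.live + A.tag - 20]
18. n0.idx = 17  [A.live + A.tag + 6]

-9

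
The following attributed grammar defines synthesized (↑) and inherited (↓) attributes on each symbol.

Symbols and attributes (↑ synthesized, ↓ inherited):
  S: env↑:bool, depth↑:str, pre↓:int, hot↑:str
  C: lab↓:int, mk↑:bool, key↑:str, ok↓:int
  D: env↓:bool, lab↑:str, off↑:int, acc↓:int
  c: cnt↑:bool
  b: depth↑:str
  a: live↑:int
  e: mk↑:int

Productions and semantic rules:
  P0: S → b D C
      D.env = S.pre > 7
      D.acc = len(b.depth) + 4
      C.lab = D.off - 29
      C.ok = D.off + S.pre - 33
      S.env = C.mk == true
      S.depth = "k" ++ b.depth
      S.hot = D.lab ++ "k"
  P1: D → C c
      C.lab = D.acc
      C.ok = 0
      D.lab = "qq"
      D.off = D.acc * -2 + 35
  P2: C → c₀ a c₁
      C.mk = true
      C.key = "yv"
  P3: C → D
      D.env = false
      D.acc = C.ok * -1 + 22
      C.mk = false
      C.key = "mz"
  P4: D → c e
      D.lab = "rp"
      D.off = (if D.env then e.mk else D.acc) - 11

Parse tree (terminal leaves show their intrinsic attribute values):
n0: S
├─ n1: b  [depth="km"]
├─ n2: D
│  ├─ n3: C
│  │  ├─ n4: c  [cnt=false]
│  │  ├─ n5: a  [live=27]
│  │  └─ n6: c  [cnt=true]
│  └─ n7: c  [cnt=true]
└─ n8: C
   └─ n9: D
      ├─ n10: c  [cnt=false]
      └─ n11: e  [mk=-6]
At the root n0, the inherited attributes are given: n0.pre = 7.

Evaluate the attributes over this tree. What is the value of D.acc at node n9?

25

1. n0.pre = 7  [given at root]
2. n1.depth = "km"  [terminal]
3. n2.env = false  [S.pre > 7]
4. n2.acc = 6  [len(b.depth) + 4]
5. n3.lab = 6  [D.acc]
6. n3.ok = 0  [0]
7. n4.cnt = false  [terminal]
8. n5.live = 27  [terminal]
9. n6.cnt = true  [terminal]
10. n3.mk = true  [true]
11. n3.key = "yv"  ["yv"]
12. n7.cnt = true  [terminal]
13. n2.lab = "qq"  ["qq"]
14. n2.off = 23  [D.acc * -2 + 35]
15. n8.lab = -6  [D.off - 29]
16. n8.ok = -3  [D.off + S.pre - 33]
17. n9.env = false  [false]
18. n9.acc = 25  [C.ok * -1 + 22]
19. n10.cnt = false  [terminal]
20. n11.mk = -6  [terminal]
21. n9.lab = "rp"  ["rp"]
22. n9.off = 14  [(if D.env then e.mk else D.acc) - 11]
23. n8.mk = false  [false]
24. n8.key = "mz"  ["mz"]
25. n0.env = false  [C.mk == true]
26. n0.depth = "kkm"  ["k" ++ b.depth]
27. n0.hot = "qqk"  [D.lab ++ "k"]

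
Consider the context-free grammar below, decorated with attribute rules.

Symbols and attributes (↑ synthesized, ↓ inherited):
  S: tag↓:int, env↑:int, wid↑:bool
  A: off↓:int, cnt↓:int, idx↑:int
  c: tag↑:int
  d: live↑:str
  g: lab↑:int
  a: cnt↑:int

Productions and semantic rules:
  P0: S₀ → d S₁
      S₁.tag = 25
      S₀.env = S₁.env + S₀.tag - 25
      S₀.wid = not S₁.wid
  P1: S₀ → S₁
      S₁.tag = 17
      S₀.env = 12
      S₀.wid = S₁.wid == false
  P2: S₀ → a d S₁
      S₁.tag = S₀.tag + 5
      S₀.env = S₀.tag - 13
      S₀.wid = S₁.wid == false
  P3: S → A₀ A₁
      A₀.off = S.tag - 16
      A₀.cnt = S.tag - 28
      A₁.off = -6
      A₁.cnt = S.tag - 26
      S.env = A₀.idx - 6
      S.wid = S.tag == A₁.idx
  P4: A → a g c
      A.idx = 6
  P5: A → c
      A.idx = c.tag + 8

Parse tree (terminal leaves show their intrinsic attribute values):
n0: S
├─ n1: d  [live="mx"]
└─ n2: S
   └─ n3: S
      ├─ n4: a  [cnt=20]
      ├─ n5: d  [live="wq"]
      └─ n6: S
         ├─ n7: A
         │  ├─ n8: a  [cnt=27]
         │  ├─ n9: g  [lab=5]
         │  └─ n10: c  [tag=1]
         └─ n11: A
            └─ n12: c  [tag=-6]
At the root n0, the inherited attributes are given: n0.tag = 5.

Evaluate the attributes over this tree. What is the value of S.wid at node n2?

1. n0.tag = 5  [given at root]
2. n1.live = "mx"  [terminal]
3. n2.tag = 25  [25]
4. n3.tag = 17  [17]
5. n4.cnt = 20  [terminal]
6. n5.live = "wq"  [terminal]
7. n6.tag = 22  [S₀.tag + 5]
8. n7.off = 6  [S.tag - 16]
9. n7.cnt = -6  [S.tag - 28]
10. n8.cnt = 27  [terminal]
11. n9.lab = 5  [terminal]
12. n10.tag = 1  [terminal]
13. n7.idx = 6  [6]
14. n11.off = -6  [-6]
15. n11.cnt = -4  [S.tag - 26]
16. n12.tag = -6  [terminal]
17. n11.idx = 2  [c.tag + 8]
18. n6.env = 0  [A₀.idx - 6]
19. n6.wid = false  [S.tag == A₁.idx]
20. n3.env = 4  [S₀.tag - 13]
21. n3.wid = true  [S₁.wid == false]
22. n2.env = 12  [12]
23. n2.wid = false  [S₁.wid == false]
24. n0.env = -8  [S₁.env + S₀.tag - 25]
25. n0.wid = true  [not S₁.wid]

false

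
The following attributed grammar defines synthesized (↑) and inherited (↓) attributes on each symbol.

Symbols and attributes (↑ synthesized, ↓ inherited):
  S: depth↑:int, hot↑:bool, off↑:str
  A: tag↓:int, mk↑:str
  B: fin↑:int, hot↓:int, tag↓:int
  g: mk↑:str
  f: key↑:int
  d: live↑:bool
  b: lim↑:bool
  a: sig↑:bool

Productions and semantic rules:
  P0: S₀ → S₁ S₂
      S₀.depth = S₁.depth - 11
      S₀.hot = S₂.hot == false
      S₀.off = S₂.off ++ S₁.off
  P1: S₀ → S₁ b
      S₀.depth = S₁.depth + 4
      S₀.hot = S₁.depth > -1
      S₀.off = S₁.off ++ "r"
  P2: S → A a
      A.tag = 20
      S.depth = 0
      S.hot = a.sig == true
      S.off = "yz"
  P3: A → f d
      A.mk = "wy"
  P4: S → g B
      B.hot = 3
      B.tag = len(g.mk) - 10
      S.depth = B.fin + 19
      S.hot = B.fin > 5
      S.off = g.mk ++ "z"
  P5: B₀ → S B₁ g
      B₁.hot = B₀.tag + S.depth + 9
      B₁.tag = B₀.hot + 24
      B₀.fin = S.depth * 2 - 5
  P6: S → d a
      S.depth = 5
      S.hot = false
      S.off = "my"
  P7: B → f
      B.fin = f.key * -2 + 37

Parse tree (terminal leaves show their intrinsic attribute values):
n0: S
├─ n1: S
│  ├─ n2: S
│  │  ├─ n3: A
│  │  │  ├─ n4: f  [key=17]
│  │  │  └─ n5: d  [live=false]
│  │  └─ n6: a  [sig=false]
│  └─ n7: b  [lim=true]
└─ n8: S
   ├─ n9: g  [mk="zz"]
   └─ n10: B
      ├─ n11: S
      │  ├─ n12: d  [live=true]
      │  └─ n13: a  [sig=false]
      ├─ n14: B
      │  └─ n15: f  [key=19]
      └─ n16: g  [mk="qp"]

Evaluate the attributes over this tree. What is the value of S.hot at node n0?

true

1. n3.tag = 20  [20]
2. n4.key = 17  [terminal]
3. n5.live = false  [terminal]
4. n3.mk = "wy"  ["wy"]
5. n6.sig = false  [terminal]
6. n2.depth = 0  [0]
7. n2.hot = false  [a.sig == true]
8. n2.off = "yz"  ["yz"]
9. n7.lim = true  [terminal]
10. n1.depth = 4  [S₁.depth + 4]
11. n1.hot = true  [S₁.depth > -1]
12. n1.off = "yzr"  [S₁.off ++ "r"]
13. n9.mk = "zz"  [terminal]
14. n10.hot = 3  [3]
15. n10.tag = -8  [len(g.mk) - 10]
16. n12.live = true  [terminal]
17. n13.sig = false  [terminal]
18. n11.depth = 5  [5]
19. n11.hot = false  [false]
20. n11.off = "my"  ["my"]
21. n14.hot = 6  [B₀.tag + S.depth + 9]
22. n14.tag = 27  [B₀.hot + 24]
23. n15.key = 19  [terminal]
24. n14.fin = -1  [f.key * -2 + 37]
25. n16.mk = "qp"  [terminal]
26. n10.fin = 5  [S.depth * 2 - 5]
27. n8.depth = 24  [B.fin + 19]
28. n8.hot = false  [B.fin > 5]
29. n8.off = "zzz"  [g.mk ++ "z"]
30. n0.depth = -7  [S₁.depth - 11]
31. n0.hot = true  [S₂.hot == false]
32. n0.off = "zzzyzr"  [S₂.off ++ S₁.off]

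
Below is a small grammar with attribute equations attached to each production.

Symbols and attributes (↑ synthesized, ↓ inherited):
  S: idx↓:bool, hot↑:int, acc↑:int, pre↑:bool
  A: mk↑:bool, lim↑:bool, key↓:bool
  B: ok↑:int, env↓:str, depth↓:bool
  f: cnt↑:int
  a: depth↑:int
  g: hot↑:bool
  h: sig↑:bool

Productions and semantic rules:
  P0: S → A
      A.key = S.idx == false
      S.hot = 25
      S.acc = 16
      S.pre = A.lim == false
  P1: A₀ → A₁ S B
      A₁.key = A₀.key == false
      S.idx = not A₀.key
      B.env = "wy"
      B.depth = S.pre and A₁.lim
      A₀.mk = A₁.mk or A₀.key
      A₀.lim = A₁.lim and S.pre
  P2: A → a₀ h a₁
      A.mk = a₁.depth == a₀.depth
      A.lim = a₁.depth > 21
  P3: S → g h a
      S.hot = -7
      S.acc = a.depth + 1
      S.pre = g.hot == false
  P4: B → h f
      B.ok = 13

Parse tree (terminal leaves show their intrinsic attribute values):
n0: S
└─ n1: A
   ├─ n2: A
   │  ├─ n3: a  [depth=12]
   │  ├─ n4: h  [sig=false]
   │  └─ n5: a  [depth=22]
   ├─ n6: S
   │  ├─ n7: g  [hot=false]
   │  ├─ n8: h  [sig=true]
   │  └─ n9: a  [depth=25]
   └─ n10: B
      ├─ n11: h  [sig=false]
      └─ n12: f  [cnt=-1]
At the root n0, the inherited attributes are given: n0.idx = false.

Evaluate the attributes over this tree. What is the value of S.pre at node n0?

1. n0.idx = false  [given at root]
2. n1.key = true  [S.idx == false]
3. n2.key = false  [A₀.key == false]
4. n3.depth = 12  [terminal]
5. n4.sig = false  [terminal]
6. n5.depth = 22  [terminal]
7. n2.mk = false  [a₁.depth == a₀.depth]
8. n2.lim = true  [a₁.depth > 21]
9. n6.idx = false  [not A₀.key]
10. n7.hot = false  [terminal]
11. n8.sig = true  [terminal]
12. n9.depth = 25  [terminal]
13. n6.hot = -7  [-7]
14. n6.acc = 26  [a.depth + 1]
15. n6.pre = true  [g.hot == false]
16. n10.env = "wy"  ["wy"]
17. n10.depth = true  [S.pre and A₁.lim]
18. n11.sig = false  [terminal]
19. n12.cnt = -1  [terminal]
20. n10.ok = 13  [13]
21. n1.mk = true  [A₁.mk or A₀.key]
22. n1.lim = true  [A₁.lim and S.pre]
23. n0.hot = 25  [25]
24. n0.acc = 16  [16]
25. n0.pre = false  [A.lim == false]

false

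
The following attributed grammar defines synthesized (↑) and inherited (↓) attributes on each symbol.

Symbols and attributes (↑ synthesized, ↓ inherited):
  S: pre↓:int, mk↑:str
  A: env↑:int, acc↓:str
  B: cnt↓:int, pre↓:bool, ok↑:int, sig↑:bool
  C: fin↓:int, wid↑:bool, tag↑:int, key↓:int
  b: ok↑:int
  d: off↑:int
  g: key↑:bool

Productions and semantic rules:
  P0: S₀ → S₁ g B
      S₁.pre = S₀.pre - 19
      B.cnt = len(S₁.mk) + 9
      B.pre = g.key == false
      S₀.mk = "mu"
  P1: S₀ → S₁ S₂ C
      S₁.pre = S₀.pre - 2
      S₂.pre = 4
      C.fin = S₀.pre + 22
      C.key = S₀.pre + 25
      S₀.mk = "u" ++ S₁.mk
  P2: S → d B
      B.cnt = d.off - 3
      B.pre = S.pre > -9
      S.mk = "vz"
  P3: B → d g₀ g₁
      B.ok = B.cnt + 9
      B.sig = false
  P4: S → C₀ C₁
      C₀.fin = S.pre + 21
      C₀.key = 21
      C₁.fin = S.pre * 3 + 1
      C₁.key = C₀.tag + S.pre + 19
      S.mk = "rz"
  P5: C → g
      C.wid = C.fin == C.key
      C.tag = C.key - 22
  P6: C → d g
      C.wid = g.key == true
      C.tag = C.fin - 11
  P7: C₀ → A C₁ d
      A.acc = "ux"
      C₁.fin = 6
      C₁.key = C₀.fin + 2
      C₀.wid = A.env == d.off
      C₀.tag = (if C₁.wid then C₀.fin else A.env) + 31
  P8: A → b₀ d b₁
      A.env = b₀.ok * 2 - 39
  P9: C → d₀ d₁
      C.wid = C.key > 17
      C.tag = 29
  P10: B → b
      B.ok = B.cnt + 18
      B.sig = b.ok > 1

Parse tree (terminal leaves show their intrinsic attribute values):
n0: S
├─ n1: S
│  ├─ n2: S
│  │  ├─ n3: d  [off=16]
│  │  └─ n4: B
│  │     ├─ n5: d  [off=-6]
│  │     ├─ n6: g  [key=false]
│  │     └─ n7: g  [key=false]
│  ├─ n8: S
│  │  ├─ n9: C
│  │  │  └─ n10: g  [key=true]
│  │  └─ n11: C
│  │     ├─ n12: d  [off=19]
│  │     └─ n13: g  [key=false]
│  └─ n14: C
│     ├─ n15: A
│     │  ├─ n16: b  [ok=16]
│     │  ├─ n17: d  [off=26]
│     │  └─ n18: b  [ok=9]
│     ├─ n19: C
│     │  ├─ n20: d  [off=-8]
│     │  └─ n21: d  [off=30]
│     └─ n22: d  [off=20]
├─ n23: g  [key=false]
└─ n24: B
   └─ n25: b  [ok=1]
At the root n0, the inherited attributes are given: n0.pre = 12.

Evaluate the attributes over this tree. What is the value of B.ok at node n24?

1. n0.pre = 12  [given at root]
2. n1.pre = -7  [S₀.pre - 19]
3. n2.pre = -9  [S₀.pre - 2]
4. n3.off = 16  [terminal]
5. n4.cnt = 13  [d.off - 3]
6. n4.pre = false  [S.pre > -9]
7. n5.off = -6  [terminal]
8. n6.key = false  [terminal]
9. n7.key = false  [terminal]
10. n4.ok = 22  [B.cnt + 9]
11. n4.sig = false  [false]
12. n2.mk = "vz"  ["vz"]
13. n8.pre = 4  [4]
14. n9.fin = 25  [S.pre + 21]
15. n9.key = 21  [21]
16. n10.key = true  [terminal]
17. n9.wid = false  [C.fin == C.key]
18. n9.tag = -1  [C.key - 22]
19. n11.fin = 13  [S.pre * 3 + 1]
20. n11.key = 22  [C₀.tag + S.pre + 19]
21. n12.off = 19  [terminal]
22. n13.key = false  [terminal]
23. n11.wid = false  [g.key == true]
24. n11.tag = 2  [C.fin - 11]
25. n8.mk = "rz"  ["rz"]
26. n14.fin = 15  [S₀.pre + 22]
27. n14.key = 18  [S₀.pre + 25]
28. n15.acc = "ux"  ["ux"]
29. n16.ok = 16  [terminal]
30. n17.off = 26  [terminal]
31. n18.ok = 9  [terminal]
32. n15.env = -7  [b₀.ok * 2 - 39]
33. n19.fin = 6  [6]
34. n19.key = 17  [C₀.fin + 2]
35. n20.off = -8  [terminal]
36. n21.off = 30  [terminal]
37. n19.wid = false  [C.key > 17]
38. n19.tag = 29  [29]
39. n22.off = 20  [terminal]
40. n14.wid = false  [A.env == d.off]
41. n14.tag = 24  [(if C₁.wid then C₀.fin else A.env) + 31]
42. n1.mk = "uvz"  ["u" ++ S₁.mk]
43. n23.key = false  [terminal]
44. n24.cnt = 12  [len(S₁.mk) + 9]
45. n24.pre = true  [g.key == false]
46. n25.ok = 1  [terminal]
47. n24.ok = 30  [B.cnt + 18]
48. n24.sig = false  [b.ok > 1]
49. n0.mk = "mu"  ["mu"]

30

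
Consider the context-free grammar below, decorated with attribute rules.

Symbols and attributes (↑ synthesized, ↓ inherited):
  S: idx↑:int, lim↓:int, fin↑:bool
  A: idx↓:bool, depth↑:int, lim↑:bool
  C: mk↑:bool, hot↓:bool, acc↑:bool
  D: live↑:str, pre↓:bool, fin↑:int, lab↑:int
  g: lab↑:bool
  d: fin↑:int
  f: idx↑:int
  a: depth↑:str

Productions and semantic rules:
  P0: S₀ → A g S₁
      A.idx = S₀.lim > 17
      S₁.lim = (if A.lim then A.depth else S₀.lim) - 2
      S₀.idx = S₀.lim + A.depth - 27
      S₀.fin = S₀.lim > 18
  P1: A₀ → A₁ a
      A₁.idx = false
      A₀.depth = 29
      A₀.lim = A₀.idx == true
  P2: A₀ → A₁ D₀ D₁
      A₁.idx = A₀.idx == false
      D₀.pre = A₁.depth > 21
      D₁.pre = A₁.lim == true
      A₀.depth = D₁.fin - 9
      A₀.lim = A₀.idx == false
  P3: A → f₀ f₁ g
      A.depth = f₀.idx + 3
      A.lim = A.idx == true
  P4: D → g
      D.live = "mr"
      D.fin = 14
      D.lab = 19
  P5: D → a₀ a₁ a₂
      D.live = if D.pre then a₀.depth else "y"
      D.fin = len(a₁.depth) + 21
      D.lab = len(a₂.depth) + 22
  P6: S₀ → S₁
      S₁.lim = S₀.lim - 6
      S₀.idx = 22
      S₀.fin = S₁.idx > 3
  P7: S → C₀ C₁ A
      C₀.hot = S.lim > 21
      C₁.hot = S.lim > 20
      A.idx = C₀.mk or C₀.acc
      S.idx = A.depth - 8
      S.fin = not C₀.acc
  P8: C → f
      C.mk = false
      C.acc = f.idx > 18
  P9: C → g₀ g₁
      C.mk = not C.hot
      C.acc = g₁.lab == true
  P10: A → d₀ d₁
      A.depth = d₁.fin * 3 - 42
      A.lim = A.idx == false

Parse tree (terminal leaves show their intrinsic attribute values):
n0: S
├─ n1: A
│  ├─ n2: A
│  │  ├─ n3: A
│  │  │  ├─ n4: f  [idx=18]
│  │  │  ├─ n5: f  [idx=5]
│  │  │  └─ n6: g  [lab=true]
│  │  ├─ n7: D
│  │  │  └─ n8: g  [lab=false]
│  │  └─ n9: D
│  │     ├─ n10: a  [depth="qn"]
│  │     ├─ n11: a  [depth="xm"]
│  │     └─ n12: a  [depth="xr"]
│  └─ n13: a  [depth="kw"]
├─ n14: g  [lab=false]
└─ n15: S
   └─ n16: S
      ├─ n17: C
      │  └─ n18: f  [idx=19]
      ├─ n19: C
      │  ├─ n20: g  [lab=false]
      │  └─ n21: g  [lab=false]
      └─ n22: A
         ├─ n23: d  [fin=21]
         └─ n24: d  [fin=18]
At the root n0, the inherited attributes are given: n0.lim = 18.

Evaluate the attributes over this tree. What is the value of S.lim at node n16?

1. n0.lim = 18  [given at root]
2. n1.idx = true  [S₀.lim > 17]
3. n2.idx = false  [false]
4. n3.idx = true  [A₀.idx == false]
5. n4.idx = 18  [terminal]
6. n5.idx = 5  [terminal]
7. n6.lab = true  [terminal]
8. n3.depth = 21  [f₀.idx + 3]
9. n3.lim = true  [A.idx == true]
10. n7.pre = false  [A₁.depth > 21]
11. n8.lab = false  [terminal]
12. n7.live = "mr"  ["mr"]
13. n7.fin = 14  [14]
14. n7.lab = 19  [19]
15. n9.pre = true  [A₁.lim == true]
16. n10.depth = "qn"  [terminal]
17. n11.depth = "xm"  [terminal]
18. n12.depth = "xr"  [terminal]
19. n9.live = "qn"  [if D.pre then a₀.depth else "y"]
20. n9.fin = 23  [len(a₁.depth) + 21]
21. n9.lab = 24  [len(a₂.depth) + 22]
22. n2.depth = 14  [D₁.fin - 9]
23. n2.lim = true  [A₀.idx == false]
24. n13.depth = "kw"  [terminal]
25. n1.depth = 29  [29]
26. n1.lim = true  [A₀.idx == true]
27. n14.lab = false  [terminal]
28. n15.lim = 27  [(if A.lim then A.depth else S₀.lim) - 2]
29. n16.lim = 21  [S₀.lim - 6]
30. n17.hot = false  [S.lim > 21]
31. n18.idx = 19  [terminal]
32. n17.mk = false  [false]
33. n17.acc = true  [f.idx > 18]
34. n19.hot = true  [S.lim > 20]
35. n20.lab = false  [terminal]
36. n21.lab = false  [terminal]
37. n19.mk = false  [not C.hot]
38. n19.acc = false  [g₁.lab == true]
39. n22.idx = true  [C₀.mk or C₀.acc]
40. n23.fin = 21  [terminal]
41. n24.fin = 18  [terminal]
42. n22.depth = 12  [d₁.fin * 3 - 42]
43. n22.lim = false  [A.idx == false]
44. n16.idx = 4  [A.depth - 8]
45. n16.fin = false  [not C₀.acc]
46. n15.idx = 22  [22]
47. n15.fin = true  [S₁.idx > 3]
48. n0.idx = 20  [S₀.lim + A.depth - 27]
49. n0.fin = false  [S₀.lim > 18]

21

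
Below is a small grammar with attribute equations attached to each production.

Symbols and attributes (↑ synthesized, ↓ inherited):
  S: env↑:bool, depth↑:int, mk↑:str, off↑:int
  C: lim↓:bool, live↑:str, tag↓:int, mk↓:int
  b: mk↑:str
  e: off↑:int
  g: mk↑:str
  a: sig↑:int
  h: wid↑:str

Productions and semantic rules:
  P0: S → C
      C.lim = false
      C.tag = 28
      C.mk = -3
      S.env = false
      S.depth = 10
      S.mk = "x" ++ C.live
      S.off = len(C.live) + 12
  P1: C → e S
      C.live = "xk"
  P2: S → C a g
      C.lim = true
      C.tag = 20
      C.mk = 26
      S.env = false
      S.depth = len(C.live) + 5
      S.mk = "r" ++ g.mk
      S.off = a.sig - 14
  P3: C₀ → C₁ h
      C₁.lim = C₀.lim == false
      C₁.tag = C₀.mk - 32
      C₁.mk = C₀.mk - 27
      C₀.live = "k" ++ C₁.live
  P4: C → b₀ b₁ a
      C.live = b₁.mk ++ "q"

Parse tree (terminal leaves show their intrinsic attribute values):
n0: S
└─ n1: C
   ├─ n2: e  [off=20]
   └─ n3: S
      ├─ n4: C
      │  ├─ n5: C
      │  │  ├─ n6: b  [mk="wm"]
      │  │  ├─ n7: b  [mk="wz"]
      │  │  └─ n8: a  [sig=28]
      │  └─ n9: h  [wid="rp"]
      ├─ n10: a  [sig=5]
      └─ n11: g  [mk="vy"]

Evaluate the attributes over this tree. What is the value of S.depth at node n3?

1. n1.lim = false  [false]
2. n1.tag = 28  [28]
3. n1.mk = -3  [-3]
4. n2.off = 20  [terminal]
5. n4.lim = true  [true]
6. n4.tag = 20  [20]
7. n4.mk = 26  [26]
8. n5.lim = false  [C₀.lim == false]
9. n5.tag = -6  [C₀.mk - 32]
10. n5.mk = -1  [C₀.mk - 27]
11. n6.mk = "wm"  [terminal]
12. n7.mk = "wz"  [terminal]
13. n8.sig = 28  [terminal]
14. n5.live = "wzq"  [b₁.mk ++ "q"]
15. n9.wid = "rp"  [terminal]
16. n4.live = "kwzq"  ["k" ++ C₁.live]
17. n10.sig = 5  [terminal]
18. n11.mk = "vy"  [terminal]
19. n3.env = false  [false]
20. n3.depth = 9  [len(C.live) + 5]
21. n3.mk = "rvy"  ["r" ++ g.mk]
22. n3.off = -9  [a.sig - 14]
23. n1.live = "xk"  ["xk"]
24. n0.env = false  [false]
25. n0.depth = 10  [10]
26. n0.mk = "xxk"  ["x" ++ C.live]
27. n0.off = 14  [len(C.live) + 12]

9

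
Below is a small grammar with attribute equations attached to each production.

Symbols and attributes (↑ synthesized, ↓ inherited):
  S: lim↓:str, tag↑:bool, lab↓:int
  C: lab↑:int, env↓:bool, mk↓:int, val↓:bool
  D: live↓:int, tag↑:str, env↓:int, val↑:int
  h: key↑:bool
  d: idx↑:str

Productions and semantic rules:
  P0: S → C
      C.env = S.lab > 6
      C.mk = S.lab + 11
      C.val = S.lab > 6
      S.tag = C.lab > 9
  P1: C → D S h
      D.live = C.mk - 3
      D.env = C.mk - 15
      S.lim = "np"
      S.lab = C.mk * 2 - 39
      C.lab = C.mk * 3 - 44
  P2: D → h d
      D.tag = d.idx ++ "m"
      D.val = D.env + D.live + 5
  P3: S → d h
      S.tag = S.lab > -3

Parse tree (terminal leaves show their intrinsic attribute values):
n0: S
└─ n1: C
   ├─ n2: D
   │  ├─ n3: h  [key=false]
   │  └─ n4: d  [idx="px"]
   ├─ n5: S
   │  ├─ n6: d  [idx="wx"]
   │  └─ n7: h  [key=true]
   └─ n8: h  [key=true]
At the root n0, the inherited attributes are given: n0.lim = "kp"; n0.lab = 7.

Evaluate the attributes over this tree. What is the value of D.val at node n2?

1. n0.lim = "kp"  [given at root]
2. n0.lab = 7  [given at root]
3. n1.env = true  [S.lab > 6]
4. n1.mk = 18  [S.lab + 11]
5. n1.val = true  [S.lab > 6]
6. n2.live = 15  [C.mk - 3]
7. n2.env = 3  [C.mk - 15]
8. n3.key = false  [terminal]
9. n4.idx = "px"  [terminal]
10. n2.tag = "pxm"  [d.idx ++ "m"]
11. n2.val = 23  [D.env + D.live + 5]
12. n5.lim = "np"  ["np"]
13. n5.lab = -3  [C.mk * 2 - 39]
14. n6.idx = "wx"  [terminal]
15. n7.key = true  [terminal]
16. n5.tag = false  [S.lab > -3]
17. n8.key = true  [terminal]
18. n1.lab = 10  [C.mk * 3 - 44]
19. n0.tag = true  [C.lab > 9]

23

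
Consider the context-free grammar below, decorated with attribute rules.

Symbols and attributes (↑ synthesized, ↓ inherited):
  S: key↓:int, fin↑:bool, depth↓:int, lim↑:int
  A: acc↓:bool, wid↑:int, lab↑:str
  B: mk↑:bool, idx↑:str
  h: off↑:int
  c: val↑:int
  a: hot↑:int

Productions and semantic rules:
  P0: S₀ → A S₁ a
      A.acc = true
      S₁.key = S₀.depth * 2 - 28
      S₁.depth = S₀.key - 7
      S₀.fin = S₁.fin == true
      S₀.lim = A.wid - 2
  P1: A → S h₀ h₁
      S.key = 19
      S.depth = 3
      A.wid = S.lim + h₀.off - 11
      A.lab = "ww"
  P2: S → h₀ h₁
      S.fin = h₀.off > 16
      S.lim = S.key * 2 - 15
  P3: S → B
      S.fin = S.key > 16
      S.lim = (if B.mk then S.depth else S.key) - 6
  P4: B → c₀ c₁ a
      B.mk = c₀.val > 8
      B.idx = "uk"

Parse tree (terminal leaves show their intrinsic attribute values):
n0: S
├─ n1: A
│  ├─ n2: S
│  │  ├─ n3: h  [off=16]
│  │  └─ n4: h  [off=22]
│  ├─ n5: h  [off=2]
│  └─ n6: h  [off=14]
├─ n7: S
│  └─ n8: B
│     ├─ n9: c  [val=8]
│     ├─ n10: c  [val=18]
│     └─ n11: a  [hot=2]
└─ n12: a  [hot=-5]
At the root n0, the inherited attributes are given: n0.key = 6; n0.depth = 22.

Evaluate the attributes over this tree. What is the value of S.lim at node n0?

1. n0.key = 6  [given at root]
2. n0.depth = 22  [given at root]
3. n1.acc = true  [true]
4. n2.key = 19  [19]
5. n2.depth = 3  [3]
6. n3.off = 16  [terminal]
7. n4.off = 22  [terminal]
8. n2.fin = false  [h₀.off > 16]
9. n2.lim = 23  [S.key * 2 - 15]
10. n5.off = 2  [terminal]
11. n6.off = 14  [terminal]
12. n1.wid = 14  [S.lim + h₀.off - 11]
13. n1.lab = "ww"  ["ww"]
14. n7.key = 16  [S₀.depth * 2 - 28]
15. n7.depth = -1  [S₀.key - 7]
16. n9.val = 8  [terminal]
17. n10.val = 18  [terminal]
18. n11.hot = 2  [terminal]
19. n8.mk = false  [c₀.val > 8]
20. n8.idx = "uk"  ["uk"]
21. n7.fin = false  [S.key > 16]
22. n7.lim = 10  [(if B.mk then S.depth else S.key) - 6]
23. n12.hot = -5  [terminal]
24. n0.fin = false  [S₁.fin == true]
25. n0.lim = 12  [A.wid - 2]

12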